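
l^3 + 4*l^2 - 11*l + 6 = (l - 1)^2*(l + 6)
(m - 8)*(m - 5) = m^2 - 13*m + 40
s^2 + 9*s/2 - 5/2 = (s - 1/2)*(s + 5)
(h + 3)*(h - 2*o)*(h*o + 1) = h^3*o - 2*h^2*o^2 + 3*h^2*o + h^2 - 6*h*o^2 - 2*h*o + 3*h - 6*o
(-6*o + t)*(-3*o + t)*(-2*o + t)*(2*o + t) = -72*o^4 + 36*o^3*t + 14*o^2*t^2 - 9*o*t^3 + t^4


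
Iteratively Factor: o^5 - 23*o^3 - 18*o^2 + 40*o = (o - 1)*(o^4 + o^3 - 22*o^2 - 40*o) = (o - 5)*(o - 1)*(o^3 + 6*o^2 + 8*o) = o*(o - 5)*(o - 1)*(o^2 + 6*o + 8) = o*(o - 5)*(o - 1)*(o + 2)*(o + 4)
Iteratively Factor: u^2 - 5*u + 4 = (u - 1)*(u - 4)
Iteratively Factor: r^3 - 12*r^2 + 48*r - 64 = (r - 4)*(r^2 - 8*r + 16) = (r - 4)^2*(r - 4)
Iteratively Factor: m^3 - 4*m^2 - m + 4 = (m - 1)*(m^2 - 3*m - 4) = (m - 1)*(m + 1)*(m - 4)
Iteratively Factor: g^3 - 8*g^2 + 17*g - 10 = (g - 1)*(g^2 - 7*g + 10) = (g - 5)*(g - 1)*(g - 2)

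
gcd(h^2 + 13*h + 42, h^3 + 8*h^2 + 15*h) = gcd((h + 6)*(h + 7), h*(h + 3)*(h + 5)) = 1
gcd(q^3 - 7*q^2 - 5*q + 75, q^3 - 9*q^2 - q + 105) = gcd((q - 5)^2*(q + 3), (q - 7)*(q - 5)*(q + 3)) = q^2 - 2*q - 15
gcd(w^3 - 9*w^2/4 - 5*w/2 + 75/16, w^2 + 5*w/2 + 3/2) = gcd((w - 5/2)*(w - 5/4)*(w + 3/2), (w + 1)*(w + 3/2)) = w + 3/2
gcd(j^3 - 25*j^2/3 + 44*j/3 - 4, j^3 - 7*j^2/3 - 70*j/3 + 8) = j^2 - 19*j/3 + 2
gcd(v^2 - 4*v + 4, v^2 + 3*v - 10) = v - 2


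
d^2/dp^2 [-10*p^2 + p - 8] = -20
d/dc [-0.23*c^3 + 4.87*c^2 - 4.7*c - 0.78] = -0.69*c^2 + 9.74*c - 4.7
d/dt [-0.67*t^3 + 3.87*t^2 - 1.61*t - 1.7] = -2.01*t^2 + 7.74*t - 1.61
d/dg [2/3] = 0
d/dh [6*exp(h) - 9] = 6*exp(h)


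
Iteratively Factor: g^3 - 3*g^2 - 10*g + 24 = (g - 2)*(g^2 - g - 12) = (g - 2)*(g + 3)*(g - 4)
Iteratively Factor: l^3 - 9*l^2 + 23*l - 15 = (l - 1)*(l^2 - 8*l + 15) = (l - 3)*(l - 1)*(l - 5)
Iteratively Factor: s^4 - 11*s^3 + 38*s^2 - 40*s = (s - 5)*(s^3 - 6*s^2 + 8*s) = s*(s - 5)*(s^2 - 6*s + 8) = s*(s - 5)*(s - 2)*(s - 4)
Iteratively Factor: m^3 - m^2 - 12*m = (m + 3)*(m^2 - 4*m) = m*(m + 3)*(m - 4)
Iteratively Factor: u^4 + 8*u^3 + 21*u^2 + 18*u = (u + 3)*(u^3 + 5*u^2 + 6*u) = (u + 3)^2*(u^2 + 2*u) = u*(u + 3)^2*(u + 2)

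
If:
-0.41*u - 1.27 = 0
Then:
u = -3.10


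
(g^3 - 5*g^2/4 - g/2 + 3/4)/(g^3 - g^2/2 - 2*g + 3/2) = (4*g + 3)/(2*(2*g + 3))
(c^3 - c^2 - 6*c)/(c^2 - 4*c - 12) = c*(c - 3)/(c - 6)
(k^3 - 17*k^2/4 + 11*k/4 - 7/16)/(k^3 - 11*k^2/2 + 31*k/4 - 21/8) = (4*k - 1)/(2*(2*k - 3))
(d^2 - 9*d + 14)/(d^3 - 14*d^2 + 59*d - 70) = 1/(d - 5)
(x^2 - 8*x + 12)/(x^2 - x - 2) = (x - 6)/(x + 1)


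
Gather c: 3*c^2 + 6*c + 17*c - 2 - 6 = 3*c^2 + 23*c - 8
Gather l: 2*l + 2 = 2*l + 2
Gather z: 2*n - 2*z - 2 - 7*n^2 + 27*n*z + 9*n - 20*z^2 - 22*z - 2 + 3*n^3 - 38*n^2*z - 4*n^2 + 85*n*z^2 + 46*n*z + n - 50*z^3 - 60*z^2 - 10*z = 3*n^3 - 11*n^2 + 12*n - 50*z^3 + z^2*(85*n - 80) + z*(-38*n^2 + 73*n - 34) - 4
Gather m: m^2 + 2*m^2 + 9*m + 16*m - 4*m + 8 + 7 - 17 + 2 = 3*m^2 + 21*m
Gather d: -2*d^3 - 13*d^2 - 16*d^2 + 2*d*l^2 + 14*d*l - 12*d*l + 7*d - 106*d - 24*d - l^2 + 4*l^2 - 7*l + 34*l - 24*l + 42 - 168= -2*d^3 - 29*d^2 + d*(2*l^2 + 2*l - 123) + 3*l^2 + 3*l - 126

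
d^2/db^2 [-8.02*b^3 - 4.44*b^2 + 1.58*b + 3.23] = -48.12*b - 8.88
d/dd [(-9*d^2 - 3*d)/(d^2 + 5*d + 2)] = 6*(-7*d^2 - 6*d - 1)/(d^4 + 10*d^3 + 29*d^2 + 20*d + 4)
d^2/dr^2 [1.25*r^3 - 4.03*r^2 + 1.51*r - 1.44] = 7.5*r - 8.06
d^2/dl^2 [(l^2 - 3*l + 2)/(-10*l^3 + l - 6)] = 20*(-10*l^6 + 90*l^5 - 123*l^4 + 45*l^3 - 102*l^2 + 36*l - 2)/(1000*l^9 - 300*l^7 + 1800*l^6 + 30*l^5 - 360*l^4 + 1079*l^3 + 18*l^2 - 108*l + 216)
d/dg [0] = 0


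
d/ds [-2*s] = -2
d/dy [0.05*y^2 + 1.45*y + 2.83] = 0.1*y + 1.45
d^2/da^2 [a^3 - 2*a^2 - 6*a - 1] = 6*a - 4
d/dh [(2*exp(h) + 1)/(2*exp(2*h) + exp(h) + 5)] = (-(2*exp(h) + 1)*(4*exp(h) + 1) + 4*exp(2*h) + 2*exp(h) + 10)*exp(h)/(2*exp(2*h) + exp(h) + 5)^2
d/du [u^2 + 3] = 2*u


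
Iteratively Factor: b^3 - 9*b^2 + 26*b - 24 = (b - 4)*(b^2 - 5*b + 6) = (b - 4)*(b - 3)*(b - 2)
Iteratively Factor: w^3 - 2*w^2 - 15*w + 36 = (w + 4)*(w^2 - 6*w + 9) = (w - 3)*(w + 4)*(w - 3)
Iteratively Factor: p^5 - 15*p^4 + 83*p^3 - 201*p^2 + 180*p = (p - 5)*(p^4 - 10*p^3 + 33*p^2 - 36*p) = p*(p - 5)*(p^3 - 10*p^2 + 33*p - 36) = p*(p - 5)*(p - 3)*(p^2 - 7*p + 12) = p*(p - 5)*(p - 3)^2*(p - 4)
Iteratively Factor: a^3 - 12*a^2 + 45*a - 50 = (a - 5)*(a^2 - 7*a + 10) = (a - 5)^2*(a - 2)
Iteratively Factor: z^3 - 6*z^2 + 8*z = (z - 4)*(z^2 - 2*z) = (z - 4)*(z - 2)*(z)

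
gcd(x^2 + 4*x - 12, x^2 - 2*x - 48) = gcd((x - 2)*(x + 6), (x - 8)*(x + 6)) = x + 6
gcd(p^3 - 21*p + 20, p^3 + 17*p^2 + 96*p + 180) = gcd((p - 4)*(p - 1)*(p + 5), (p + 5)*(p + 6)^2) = p + 5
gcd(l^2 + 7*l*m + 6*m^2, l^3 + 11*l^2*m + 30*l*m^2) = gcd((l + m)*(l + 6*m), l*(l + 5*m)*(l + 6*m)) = l + 6*m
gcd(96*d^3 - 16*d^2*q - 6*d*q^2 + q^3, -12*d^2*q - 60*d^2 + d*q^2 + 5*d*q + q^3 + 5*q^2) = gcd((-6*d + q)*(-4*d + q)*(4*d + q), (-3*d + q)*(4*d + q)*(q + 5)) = 4*d + q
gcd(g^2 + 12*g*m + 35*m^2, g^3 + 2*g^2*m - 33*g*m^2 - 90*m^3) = g + 5*m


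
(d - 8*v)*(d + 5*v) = d^2 - 3*d*v - 40*v^2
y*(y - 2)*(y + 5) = y^3 + 3*y^2 - 10*y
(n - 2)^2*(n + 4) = n^3 - 12*n + 16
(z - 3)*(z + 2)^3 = z^4 + 3*z^3 - 6*z^2 - 28*z - 24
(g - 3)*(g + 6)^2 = g^3 + 9*g^2 - 108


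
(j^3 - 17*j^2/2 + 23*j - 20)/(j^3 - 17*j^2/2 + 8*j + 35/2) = (j^2 - 6*j + 8)/(j^2 - 6*j - 7)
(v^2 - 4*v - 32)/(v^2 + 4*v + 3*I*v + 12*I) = (v - 8)/(v + 3*I)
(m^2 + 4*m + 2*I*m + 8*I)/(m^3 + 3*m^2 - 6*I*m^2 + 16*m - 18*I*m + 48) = (m + 4)/(m^2 + m*(3 - 8*I) - 24*I)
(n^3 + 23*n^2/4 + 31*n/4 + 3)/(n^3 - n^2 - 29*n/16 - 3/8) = 4*(n^2 + 5*n + 4)/(4*n^2 - 7*n - 2)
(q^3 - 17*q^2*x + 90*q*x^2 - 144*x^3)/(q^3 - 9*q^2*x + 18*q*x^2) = (q - 8*x)/q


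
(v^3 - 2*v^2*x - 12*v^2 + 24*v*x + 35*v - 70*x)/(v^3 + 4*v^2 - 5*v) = (v^3 - 2*v^2*x - 12*v^2 + 24*v*x + 35*v - 70*x)/(v*(v^2 + 4*v - 5))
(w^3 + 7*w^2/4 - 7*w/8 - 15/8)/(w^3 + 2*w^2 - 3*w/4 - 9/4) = (4*w + 5)/(2*(2*w + 3))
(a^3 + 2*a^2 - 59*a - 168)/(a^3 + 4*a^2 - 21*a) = (a^2 - 5*a - 24)/(a*(a - 3))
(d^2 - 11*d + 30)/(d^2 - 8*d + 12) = (d - 5)/(d - 2)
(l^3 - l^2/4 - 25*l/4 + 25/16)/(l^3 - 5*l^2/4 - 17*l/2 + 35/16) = (2*l - 5)/(2*l - 7)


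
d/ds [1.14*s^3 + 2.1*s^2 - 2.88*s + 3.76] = 3.42*s^2 + 4.2*s - 2.88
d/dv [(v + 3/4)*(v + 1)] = 2*v + 7/4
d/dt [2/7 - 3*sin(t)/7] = -3*cos(t)/7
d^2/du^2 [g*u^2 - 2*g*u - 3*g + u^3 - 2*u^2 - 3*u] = 2*g + 6*u - 4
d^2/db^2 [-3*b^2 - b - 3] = -6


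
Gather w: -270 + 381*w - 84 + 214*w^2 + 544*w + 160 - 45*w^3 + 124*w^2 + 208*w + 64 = -45*w^3 + 338*w^2 + 1133*w - 130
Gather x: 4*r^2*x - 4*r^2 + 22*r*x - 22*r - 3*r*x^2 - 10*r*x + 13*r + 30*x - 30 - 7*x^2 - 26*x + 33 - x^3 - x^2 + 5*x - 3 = -4*r^2 - 9*r - x^3 + x^2*(-3*r - 8) + x*(4*r^2 + 12*r + 9)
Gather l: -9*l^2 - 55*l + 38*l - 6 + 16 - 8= -9*l^2 - 17*l + 2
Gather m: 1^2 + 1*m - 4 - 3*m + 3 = -2*m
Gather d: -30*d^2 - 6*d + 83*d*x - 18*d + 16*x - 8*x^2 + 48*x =-30*d^2 + d*(83*x - 24) - 8*x^2 + 64*x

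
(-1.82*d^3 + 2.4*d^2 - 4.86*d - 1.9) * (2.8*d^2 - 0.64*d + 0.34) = -5.096*d^5 + 7.8848*d^4 - 15.7628*d^3 - 1.3936*d^2 - 0.4364*d - 0.646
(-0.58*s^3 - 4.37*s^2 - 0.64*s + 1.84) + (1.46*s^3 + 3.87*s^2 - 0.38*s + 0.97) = 0.88*s^3 - 0.5*s^2 - 1.02*s + 2.81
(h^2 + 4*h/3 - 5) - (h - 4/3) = h^2 + h/3 - 11/3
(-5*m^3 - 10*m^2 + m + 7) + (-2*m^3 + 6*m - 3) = -7*m^3 - 10*m^2 + 7*m + 4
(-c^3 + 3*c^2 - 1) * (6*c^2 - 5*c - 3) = -6*c^5 + 23*c^4 - 12*c^3 - 15*c^2 + 5*c + 3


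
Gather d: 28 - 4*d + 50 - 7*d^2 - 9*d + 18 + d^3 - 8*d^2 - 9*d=d^3 - 15*d^2 - 22*d + 96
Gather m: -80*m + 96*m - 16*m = 0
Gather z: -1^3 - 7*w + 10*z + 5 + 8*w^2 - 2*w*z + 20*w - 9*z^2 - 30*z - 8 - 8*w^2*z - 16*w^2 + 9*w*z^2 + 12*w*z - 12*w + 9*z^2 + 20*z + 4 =-8*w^2 + 9*w*z^2 + w + z*(-8*w^2 + 10*w)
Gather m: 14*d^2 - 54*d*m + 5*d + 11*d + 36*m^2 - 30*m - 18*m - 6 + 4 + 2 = 14*d^2 + 16*d + 36*m^2 + m*(-54*d - 48)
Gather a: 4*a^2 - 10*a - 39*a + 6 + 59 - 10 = 4*a^2 - 49*a + 55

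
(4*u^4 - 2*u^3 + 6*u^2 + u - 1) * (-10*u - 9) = -40*u^5 - 16*u^4 - 42*u^3 - 64*u^2 + u + 9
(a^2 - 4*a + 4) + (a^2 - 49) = 2*a^2 - 4*a - 45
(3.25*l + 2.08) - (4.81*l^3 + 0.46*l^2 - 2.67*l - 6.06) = -4.81*l^3 - 0.46*l^2 + 5.92*l + 8.14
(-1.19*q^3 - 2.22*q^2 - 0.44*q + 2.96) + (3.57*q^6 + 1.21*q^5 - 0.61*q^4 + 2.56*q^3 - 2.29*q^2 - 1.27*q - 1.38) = 3.57*q^6 + 1.21*q^5 - 0.61*q^4 + 1.37*q^3 - 4.51*q^2 - 1.71*q + 1.58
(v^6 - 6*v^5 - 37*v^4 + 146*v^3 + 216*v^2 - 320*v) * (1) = v^6 - 6*v^5 - 37*v^4 + 146*v^3 + 216*v^2 - 320*v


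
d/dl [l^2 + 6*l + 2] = 2*l + 6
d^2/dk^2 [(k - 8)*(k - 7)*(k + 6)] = 6*k - 18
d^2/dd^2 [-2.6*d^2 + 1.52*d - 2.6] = -5.20000000000000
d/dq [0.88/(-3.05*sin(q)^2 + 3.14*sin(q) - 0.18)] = (5.368*sin(q) - 2.7632)*cos(q)/(3.05*sin(q)^2 - 3.14*sin(q) + 0.18)^2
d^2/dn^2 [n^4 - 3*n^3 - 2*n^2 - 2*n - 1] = 12*n^2 - 18*n - 4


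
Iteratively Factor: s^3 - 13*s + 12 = (s - 1)*(s^2 + s - 12) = (s - 1)*(s + 4)*(s - 3)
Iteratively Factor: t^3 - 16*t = (t)*(t^2 - 16) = t*(t + 4)*(t - 4)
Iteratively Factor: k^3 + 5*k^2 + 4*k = (k)*(k^2 + 5*k + 4) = k*(k + 4)*(k + 1)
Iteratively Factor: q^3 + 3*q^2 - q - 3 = (q + 1)*(q^2 + 2*q - 3) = (q + 1)*(q + 3)*(q - 1)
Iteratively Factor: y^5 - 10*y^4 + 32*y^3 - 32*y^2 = (y - 2)*(y^4 - 8*y^3 + 16*y^2) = (y - 4)*(y - 2)*(y^3 - 4*y^2) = y*(y - 4)*(y - 2)*(y^2 - 4*y) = y^2*(y - 4)*(y - 2)*(y - 4)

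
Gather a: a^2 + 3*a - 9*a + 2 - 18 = a^2 - 6*a - 16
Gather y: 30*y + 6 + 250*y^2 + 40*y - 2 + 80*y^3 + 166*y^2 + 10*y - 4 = 80*y^3 + 416*y^2 + 80*y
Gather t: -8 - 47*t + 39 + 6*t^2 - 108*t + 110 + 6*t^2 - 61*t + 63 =12*t^2 - 216*t + 204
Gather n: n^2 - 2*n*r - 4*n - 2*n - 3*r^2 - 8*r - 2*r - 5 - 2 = n^2 + n*(-2*r - 6) - 3*r^2 - 10*r - 7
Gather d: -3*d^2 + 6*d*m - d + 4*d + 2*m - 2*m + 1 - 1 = -3*d^2 + d*(6*m + 3)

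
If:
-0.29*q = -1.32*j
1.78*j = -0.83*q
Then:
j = 0.00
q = 0.00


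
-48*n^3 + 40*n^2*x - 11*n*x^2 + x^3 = (-4*n + x)^2*(-3*n + x)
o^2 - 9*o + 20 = (o - 5)*(o - 4)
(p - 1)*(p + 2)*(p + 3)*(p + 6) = p^4 + 10*p^3 + 25*p^2 - 36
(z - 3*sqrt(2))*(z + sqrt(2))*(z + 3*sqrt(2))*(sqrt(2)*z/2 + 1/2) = sqrt(2)*z^4/2 + 3*z^3/2 - 17*sqrt(2)*z^2/2 - 27*z - 9*sqrt(2)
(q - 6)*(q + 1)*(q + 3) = q^3 - 2*q^2 - 21*q - 18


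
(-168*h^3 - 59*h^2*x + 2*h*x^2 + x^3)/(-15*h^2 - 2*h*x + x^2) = (-56*h^2 - h*x + x^2)/(-5*h + x)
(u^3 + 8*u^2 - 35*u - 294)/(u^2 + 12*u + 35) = (u^2 + u - 42)/(u + 5)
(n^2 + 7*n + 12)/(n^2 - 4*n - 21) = (n + 4)/(n - 7)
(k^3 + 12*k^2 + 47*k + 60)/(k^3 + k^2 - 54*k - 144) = (k^2 + 9*k + 20)/(k^2 - 2*k - 48)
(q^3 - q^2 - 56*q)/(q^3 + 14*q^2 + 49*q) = (q - 8)/(q + 7)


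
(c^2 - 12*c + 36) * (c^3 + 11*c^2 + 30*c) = c^5 - c^4 - 66*c^3 + 36*c^2 + 1080*c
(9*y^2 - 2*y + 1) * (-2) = -18*y^2 + 4*y - 2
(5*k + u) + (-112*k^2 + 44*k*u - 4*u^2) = -112*k^2 + 44*k*u + 5*k - 4*u^2 + u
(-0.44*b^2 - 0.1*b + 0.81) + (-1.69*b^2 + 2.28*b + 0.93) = -2.13*b^2 + 2.18*b + 1.74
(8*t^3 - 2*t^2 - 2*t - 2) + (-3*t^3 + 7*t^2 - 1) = 5*t^3 + 5*t^2 - 2*t - 3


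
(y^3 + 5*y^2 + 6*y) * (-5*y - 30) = -5*y^4 - 55*y^3 - 180*y^2 - 180*y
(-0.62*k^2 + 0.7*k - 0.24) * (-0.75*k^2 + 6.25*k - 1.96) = 0.465*k^4 - 4.4*k^3 + 5.7702*k^2 - 2.872*k + 0.4704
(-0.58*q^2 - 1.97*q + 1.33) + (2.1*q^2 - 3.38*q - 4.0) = 1.52*q^2 - 5.35*q - 2.67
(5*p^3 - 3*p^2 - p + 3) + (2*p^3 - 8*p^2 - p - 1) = 7*p^3 - 11*p^2 - 2*p + 2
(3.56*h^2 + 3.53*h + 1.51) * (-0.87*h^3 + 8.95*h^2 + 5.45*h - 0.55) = -3.0972*h^5 + 28.7909*h^4 + 49.6818*h^3 + 30.795*h^2 + 6.288*h - 0.8305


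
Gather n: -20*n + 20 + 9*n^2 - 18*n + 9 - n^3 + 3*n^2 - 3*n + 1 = -n^3 + 12*n^2 - 41*n + 30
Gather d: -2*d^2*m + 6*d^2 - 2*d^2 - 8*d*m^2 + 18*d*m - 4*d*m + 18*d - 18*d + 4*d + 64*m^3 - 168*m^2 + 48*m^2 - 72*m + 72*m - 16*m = d^2*(4 - 2*m) + d*(-8*m^2 + 14*m + 4) + 64*m^3 - 120*m^2 - 16*m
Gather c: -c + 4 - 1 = 3 - c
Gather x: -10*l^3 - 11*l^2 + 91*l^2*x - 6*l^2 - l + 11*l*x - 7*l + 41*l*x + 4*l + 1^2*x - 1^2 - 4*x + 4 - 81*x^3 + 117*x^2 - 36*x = -10*l^3 - 17*l^2 - 4*l - 81*x^3 + 117*x^2 + x*(91*l^2 + 52*l - 39) + 3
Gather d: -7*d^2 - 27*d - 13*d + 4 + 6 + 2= -7*d^2 - 40*d + 12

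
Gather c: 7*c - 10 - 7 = 7*c - 17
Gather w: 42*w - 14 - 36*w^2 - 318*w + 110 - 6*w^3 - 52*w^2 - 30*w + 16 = -6*w^3 - 88*w^2 - 306*w + 112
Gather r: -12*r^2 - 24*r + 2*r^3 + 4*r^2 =2*r^3 - 8*r^2 - 24*r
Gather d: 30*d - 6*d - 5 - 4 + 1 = 24*d - 8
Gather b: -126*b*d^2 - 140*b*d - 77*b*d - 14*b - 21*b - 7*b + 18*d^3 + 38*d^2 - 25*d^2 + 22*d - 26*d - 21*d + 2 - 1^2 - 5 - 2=b*(-126*d^2 - 217*d - 42) + 18*d^3 + 13*d^2 - 25*d - 6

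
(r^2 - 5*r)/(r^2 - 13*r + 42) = r*(r - 5)/(r^2 - 13*r + 42)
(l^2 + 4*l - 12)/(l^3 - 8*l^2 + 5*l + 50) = (l^2 + 4*l - 12)/(l^3 - 8*l^2 + 5*l + 50)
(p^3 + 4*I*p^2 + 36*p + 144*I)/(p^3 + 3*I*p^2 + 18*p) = (p^2 - 2*I*p + 24)/(p*(p - 3*I))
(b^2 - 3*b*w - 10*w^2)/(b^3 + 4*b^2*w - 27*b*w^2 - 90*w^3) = (b + 2*w)/(b^2 + 9*b*w + 18*w^2)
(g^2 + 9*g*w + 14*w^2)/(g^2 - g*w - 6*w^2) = (-g - 7*w)/(-g + 3*w)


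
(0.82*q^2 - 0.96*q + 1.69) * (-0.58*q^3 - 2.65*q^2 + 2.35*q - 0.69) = -0.4756*q^5 - 1.6162*q^4 + 3.4908*q^3 - 7.3003*q^2 + 4.6339*q - 1.1661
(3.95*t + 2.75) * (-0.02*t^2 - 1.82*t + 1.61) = -0.079*t^3 - 7.244*t^2 + 1.3545*t + 4.4275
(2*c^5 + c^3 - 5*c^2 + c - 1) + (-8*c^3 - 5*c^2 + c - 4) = 2*c^5 - 7*c^3 - 10*c^2 + 2*c - 5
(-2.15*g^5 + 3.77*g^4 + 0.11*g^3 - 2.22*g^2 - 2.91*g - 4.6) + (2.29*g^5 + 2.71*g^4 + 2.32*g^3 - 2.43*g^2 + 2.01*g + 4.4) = 0.14*g^5 + 6.48*g^4 + 2.43*g^3 - 4.65*g^2 - 0.9*g - 0.199999999999999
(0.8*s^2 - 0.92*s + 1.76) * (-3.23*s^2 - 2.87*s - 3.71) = -2.584*s^4 + 0.6756*s^3 - 6.0124*s^2 - 1.638*s - 6.5296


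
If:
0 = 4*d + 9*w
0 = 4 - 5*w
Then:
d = -9/5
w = 4/5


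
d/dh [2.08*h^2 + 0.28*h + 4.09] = 4.16*h + 0.28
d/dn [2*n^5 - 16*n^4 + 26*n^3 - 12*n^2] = 2*n*(5*n^3 - 32*n^2 + 39*n - 12)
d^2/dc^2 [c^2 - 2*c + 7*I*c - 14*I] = 2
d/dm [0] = 0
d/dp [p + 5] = 1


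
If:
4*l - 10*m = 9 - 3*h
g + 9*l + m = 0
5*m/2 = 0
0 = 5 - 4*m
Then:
No Solution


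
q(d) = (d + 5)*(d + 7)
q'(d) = 2*d + 12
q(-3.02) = 7.88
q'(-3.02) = 5.96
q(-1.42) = 19.98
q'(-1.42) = 9.16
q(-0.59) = 28.27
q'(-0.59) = 10.82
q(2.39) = 69.39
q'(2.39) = 16.78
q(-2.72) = 9.76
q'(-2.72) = 6.56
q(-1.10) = 23.01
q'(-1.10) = 9.80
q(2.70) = 74.69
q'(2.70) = 17.40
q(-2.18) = 13.59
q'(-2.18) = 7.64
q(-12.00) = 35.00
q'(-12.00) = -12.00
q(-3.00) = 8.00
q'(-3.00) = 6.00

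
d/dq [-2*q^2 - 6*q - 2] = -4*q - 6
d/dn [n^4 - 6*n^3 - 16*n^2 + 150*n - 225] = 4*n^3 - 18*n^2 - 32*n + 150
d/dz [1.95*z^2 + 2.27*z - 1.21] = 3.9*z + 2.27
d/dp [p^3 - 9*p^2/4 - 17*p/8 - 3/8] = 3*p^2 - 9*p/2 - 17/8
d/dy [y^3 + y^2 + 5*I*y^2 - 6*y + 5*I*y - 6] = 3*y^2 + y*(2 + 10*I) - 6 + 5*I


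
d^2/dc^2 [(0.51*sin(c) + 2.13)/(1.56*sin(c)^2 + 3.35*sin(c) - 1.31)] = (-1.241136*sin(c)^5 - 18.069012*sin(c)^4 - 37.165284*sin(c)^3 - 12.452124*sin(c)^2 + 62.81898*sin(c) + 60.989856)/(1.56*sin(c)^2 + 3.35*sin(c) - 1.31)^3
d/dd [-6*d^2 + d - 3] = 1 - 12*d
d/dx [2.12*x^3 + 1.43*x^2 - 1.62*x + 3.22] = 6.36*x^2 + 2.86*x - 1.62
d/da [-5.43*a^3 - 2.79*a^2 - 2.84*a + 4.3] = -16.29*a^2 - 5.58*a - 2.84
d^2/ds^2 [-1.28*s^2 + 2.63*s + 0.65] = -2.56000000000000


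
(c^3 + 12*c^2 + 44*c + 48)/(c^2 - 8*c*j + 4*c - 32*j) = (c^2 + 8*c + 12)/(c - 8*j)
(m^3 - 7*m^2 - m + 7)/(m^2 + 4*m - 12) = (m^3 - 7*m^2 - m + 7)/(m^2 + 4*m - 12)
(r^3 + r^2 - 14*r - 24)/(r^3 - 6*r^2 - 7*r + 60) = (r + 2)/(r - 5)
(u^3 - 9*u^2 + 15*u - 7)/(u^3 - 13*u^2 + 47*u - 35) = (u - 1)/(u - 5)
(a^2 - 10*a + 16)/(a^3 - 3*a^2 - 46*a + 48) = (a - 2)/(a^2 + 5*a - 6)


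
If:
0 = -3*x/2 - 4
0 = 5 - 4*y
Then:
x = -8/3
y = 5/4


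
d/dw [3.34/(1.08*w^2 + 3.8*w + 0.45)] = (-7.2144*w - 12.692)/(1.08*w^2 + 3.8*w + 0.45)^2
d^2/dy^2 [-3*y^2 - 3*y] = -6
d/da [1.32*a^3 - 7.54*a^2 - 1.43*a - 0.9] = 3.96*a^2 - 15.08*a - 1.43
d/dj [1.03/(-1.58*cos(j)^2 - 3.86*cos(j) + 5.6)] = -(3.2548*cos(j) + 3.9758)*sin(j)/(1.58*cos(j)^2 + 3.86*cos(j) - 5.6)^2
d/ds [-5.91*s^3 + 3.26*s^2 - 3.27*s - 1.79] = -17.73*s^2 + 6.52*s - 3.27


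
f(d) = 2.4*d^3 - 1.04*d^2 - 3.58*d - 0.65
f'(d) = 7.2*d^2 - 2.08*d - 3.58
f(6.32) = 541.03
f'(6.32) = 270.86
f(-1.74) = -10.21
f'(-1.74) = 21.84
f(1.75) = 2.76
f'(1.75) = 14.83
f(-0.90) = -0.02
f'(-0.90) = 4.12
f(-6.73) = -755.23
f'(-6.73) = 336.53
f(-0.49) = 0.57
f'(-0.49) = -0.83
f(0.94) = -2.94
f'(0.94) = 0.83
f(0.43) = -2.19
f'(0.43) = -3.14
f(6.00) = 458.83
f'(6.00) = 243.14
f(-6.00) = -535.01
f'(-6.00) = 268.10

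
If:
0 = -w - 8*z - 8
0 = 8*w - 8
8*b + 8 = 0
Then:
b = -1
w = 1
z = -9/8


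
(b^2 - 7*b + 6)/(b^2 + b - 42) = (b - 1)/(b + 7)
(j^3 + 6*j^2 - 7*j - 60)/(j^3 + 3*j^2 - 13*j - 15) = (j + 4)/(j + 1)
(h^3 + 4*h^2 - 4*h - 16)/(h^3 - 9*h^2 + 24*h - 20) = (h^2 + 6*h + 8)/(h^2 - 7*h + 10)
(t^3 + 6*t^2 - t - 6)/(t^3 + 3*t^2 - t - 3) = (t + 6)/(t + 3)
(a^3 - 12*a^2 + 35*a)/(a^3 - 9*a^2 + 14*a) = (a - 5)/(a - 2)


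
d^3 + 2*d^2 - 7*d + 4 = (d - 1)^2*(d + 4)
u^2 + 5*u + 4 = (u + 1)*(u + 4)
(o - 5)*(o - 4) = o^2 - 9*o + 20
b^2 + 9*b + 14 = (b + 2)*(b + 7)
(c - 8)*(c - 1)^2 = c^3 - 10*c^2 + 17*c - 8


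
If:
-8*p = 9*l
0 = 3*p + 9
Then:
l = 8/3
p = -3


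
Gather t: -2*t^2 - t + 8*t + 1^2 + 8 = -2*t^2 + 7*t + 9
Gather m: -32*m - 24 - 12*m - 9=-44*m - 33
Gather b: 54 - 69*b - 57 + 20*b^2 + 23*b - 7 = 20*b^2 - 46*b - 10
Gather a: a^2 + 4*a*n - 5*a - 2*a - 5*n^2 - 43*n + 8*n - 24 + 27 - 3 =a^2 + a*(4*n - 7) - 5*n^2 - 35*n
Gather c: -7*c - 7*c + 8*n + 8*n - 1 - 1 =-14*c + 16*n - 2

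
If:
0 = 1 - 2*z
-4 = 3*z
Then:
No Solution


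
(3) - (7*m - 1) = 4 - 7*m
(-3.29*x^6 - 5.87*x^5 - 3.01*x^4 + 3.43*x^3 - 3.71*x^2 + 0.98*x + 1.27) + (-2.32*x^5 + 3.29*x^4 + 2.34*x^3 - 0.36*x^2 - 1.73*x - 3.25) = -3.29*x^6 - 8.19*x^5 + 0.28*x^4 + 5.77*x^3 - 4.07*x^2 - 0.75*x - 1.98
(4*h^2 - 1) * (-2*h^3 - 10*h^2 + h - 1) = -8*h^5 - 40*h^4 + 6*h^3 + 6*h^2 - h + 1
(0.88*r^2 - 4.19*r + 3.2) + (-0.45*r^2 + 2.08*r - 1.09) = 0.43*r^2 - 2.11*r + 2.11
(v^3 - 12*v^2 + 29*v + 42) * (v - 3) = v^4 - 15*v^3 + 65*v^2 - 45*v - 126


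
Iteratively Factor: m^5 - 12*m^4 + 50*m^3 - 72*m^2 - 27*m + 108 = (m - 3)*(m^4 - 9*m^3 + 23*m^2 - 3*m - 36) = (m - 4)*(m - 3)*(m^3 - 5*m^2 + 3*m + 9) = (m - 4)*(m - 3)^2*(m^2 - 2*m - 3) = (m - 4)*(m - 3)^3*(m + 1)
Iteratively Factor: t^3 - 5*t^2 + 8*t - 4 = (t - 2)*(t^2 - 3*t + 2) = (t - 2)^2*(t - 1)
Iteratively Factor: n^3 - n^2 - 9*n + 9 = (n - 1)*(n^2 - 9) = (n - 3)*(n - 1)*(n + 3)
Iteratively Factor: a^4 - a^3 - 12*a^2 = (a + 3)*(a^3 - 4*a^2) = (a - 4)*(a + 3)*(a^2) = a*(a - 4)*(a + 3)*(a)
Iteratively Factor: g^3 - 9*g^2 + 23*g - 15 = (g - 5)*(g^2 - 4*g + 3) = (g - 5)*(g - 3)*(g - 1)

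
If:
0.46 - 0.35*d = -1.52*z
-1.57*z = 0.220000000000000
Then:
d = 0.71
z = -0.14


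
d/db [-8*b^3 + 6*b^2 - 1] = 12*b*(1 - 2*b)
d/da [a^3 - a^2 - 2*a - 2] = 3*a^2 - 2*a - 2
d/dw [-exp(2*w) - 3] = -2*exp(2*w)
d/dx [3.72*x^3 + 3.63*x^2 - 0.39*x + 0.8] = 11.16*x^2 + 7.26*x - 0.39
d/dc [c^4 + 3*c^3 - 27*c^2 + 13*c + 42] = 4*c^3 + 9*c^2 - 54*c + 13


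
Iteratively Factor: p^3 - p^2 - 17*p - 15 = (p - 5)*(p^2 + 4*p + 3) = (p - 5)*(p + 3)*(p + 1)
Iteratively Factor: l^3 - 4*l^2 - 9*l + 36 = (l - 3)*(l^2 - l - 12) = (l - 4)*(l - 3)*(l + 3)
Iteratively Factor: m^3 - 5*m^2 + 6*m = (m - 2)*(m^2 - 3*m) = (m - 3)*(m - 2)*(m)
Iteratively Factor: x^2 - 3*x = (x - 3)*(x)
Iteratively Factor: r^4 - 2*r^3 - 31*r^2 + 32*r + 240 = (r - 4)*(r^3 + 2*r^2 - 23*r - 60) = (r - 5)*(r - 4)*(r^2 + 7*r + 12) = (r - 5)*(r - 4)*(r + 3)*(r + 4)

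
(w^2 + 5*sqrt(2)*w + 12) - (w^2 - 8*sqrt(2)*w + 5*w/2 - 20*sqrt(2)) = -5*w/2 + 13*sqrt(2)*w + 12 + 20*sqrt(2)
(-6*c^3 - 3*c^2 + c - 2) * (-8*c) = 48*c^4 + 24*c^3 - 8*c^2 + 16*c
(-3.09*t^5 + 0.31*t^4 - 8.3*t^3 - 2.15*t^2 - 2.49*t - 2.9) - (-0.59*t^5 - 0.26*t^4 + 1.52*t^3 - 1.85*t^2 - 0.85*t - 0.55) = -2.5*t^5 + 0.57*t^4 - 9.82*t^3 - 0.3*t^2 - 1.64*t - 2.35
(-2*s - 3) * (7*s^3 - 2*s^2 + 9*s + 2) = -14*s^4 - 17*s^3 - 12*s^2 - 31*s - 6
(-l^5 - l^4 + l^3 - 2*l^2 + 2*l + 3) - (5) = -l^5 - l^4 + l^3 - 2*l^2 + 2*l - 2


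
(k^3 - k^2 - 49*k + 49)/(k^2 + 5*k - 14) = (k^2 - 8*k + 7)/(k - 2)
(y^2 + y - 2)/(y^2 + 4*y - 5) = (y + 2)/(y + 5)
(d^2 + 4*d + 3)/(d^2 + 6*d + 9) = (d + 1)/(d + 3)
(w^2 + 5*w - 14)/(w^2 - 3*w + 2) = (w + 7)/(w - 1)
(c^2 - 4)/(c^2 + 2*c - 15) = (c^2 - 4)/(c^2 + 2*c - 15)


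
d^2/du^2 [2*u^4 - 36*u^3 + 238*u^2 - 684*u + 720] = 24*u^2 - 216*u + 476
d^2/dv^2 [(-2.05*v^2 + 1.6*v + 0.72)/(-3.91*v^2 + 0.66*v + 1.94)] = (-38.34146*v^3 + 27.255828*v^2 - 61.671648*v + 7.9778)/(59.776471*v^6 - 30.270438*v^5 - 83.867154*v^4 + 29.750688*v^3 + 41.611836*v^2 - 7.451928*v - 7.301384)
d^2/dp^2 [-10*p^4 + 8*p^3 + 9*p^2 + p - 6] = -120*p^2 + 48*p + 18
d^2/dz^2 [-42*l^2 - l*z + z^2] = 2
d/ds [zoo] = 0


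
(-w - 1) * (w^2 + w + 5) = -w^3 - 2*w^2 - 6*w - 5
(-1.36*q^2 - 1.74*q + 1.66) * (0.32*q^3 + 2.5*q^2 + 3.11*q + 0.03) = -0.4352*q^5 - 3.9568*q^4 - 8.0484*q^3 - 1.3022*q^2 + 5.1104*q + 0.0498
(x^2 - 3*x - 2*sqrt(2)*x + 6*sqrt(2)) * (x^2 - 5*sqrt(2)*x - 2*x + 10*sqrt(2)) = x^4 - 7*sqrt(2)*x^3 - 5*x^3 + 26*x^2 + 35*sqrt(2)*x^2 - 100*x - 42*sqrt(2)*x + 120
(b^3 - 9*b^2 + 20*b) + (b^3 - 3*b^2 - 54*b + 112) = 2*b^3 - 12*b^2 - 34*b + 112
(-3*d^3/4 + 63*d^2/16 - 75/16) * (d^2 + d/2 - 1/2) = -3*d^5/4 + 57*d^4/16 + 75*d^3/32 - 213*d^2/32 - 75*d/32 + 75/32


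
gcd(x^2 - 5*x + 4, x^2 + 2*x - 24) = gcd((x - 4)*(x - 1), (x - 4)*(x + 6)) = x - 4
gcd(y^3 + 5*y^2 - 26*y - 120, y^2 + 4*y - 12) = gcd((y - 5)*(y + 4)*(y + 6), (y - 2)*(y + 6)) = y + 6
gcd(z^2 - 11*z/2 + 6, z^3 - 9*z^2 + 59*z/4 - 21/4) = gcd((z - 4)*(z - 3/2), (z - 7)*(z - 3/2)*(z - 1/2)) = z - 3/2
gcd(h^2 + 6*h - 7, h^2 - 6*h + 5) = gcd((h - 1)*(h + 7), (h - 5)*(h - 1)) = h - 1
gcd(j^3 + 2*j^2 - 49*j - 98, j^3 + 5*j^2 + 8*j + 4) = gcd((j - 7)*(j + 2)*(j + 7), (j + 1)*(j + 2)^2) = j + 2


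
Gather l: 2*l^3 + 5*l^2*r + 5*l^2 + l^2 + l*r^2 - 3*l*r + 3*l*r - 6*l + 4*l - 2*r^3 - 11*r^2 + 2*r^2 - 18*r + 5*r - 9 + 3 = 2*l^3 + l^2*(5*r + 6) + l*(r^2 - 2) - 2*r^3 - 9*r^2 - 13*r - 6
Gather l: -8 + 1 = -7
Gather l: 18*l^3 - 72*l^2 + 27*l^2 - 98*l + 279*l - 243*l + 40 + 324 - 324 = 18*l^3 - 45*l^2 - 62*l + 40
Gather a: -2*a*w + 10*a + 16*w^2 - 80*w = a*(10 - 2*w) + 16*w^2 - 80*w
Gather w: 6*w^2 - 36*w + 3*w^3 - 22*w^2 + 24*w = 3*w^3 - 16*w^2 - 12*w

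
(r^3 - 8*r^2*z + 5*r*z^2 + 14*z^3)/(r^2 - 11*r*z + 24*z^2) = (r^3 - 8*r^2*z + 5*r*z^2 + 14*z^3)/(r^2 - 11*r*z + 24*z^2)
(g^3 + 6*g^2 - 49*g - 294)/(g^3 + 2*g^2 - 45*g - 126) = (g + 7)/(g + 3)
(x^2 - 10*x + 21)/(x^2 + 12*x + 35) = (x^2 - 10*x + 21)/(x^2 + 12*x + 35)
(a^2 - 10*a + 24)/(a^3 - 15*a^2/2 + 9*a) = 2*(a - 4)/(a*(2*a - 3))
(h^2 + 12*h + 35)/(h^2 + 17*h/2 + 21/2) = 2*(h + 5)/(2*h + 3)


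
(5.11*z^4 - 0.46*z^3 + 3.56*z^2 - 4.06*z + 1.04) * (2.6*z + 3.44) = 13.286*z^5 + 16.3824*z^4 + 7.6736*z^3 + 1.6904*z^2 - 11.2624*z + 3.5776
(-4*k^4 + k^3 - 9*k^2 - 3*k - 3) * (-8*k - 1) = 32*k^5 - 4*k^4 + 71*k^3 + 33*k^2 + 27*k + 3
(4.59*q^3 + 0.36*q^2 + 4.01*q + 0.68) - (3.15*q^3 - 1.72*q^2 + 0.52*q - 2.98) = 1.44*q^3 + 2.08*q^2 + 3.49*q + 3.66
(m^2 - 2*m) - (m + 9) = m^2 - 3*m - 9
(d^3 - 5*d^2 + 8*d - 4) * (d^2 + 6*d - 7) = d^5 + d^4 - 29*d^3 + 79*d^2 - 80*d + 28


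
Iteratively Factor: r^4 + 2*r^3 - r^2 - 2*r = (r)*(r^3 + 2*r^2 - r - 2) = r*(r + 2)*(r^2 - 1) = r*(r + 1)*(r + 2)*(r - 1)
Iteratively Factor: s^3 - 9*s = (s + 3)*(s^2 - 3*s) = (s - 3)*(s + 3)*(s)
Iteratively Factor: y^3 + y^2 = (y + 1)*(y^2) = y*(y + 1)*(y)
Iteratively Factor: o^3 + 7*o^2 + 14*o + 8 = (o + 2)*(o^2 + 5*o + 4) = (o + 1)*(o + 2)*(o + 4)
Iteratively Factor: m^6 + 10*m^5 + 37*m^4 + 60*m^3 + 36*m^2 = (m + 3)*(m^5 + 7*m^4 + 16*m^3 + 12*m^2) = (m + 2)*(m + 3)*(m^4 + 5*m^3 + 6*m^2) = (m + 2)^2*(m + 3)*(m^3 + 3*m^2) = m*(m + 2)^2*(m + 3)*(m^2 + 3*m) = m^2*(m + 2)^2*(m + 3)*(m + 3)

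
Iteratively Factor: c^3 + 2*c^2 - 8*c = (c + 4)*(c^2 - 2*c) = c*(c + 4)*(c - 2)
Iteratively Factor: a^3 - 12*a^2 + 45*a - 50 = (a - 2)*(a^2 - 10*a + 25) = (a - 5)*(a - 2)*(a - 5)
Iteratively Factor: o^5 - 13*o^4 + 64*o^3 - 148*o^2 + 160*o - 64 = (o - 4)*(o^4 - 9*o^3 + 28*o^2 - 36*o + 16) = (o - 4)*(o - 2)*(o^3 - 7*o^2 + 14*o - 8) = (o - 4)^2*(o - 2)*(o^2 - 3*o + 2) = (o - 4)^2*(o - 2)*(o - 1)*(o - 2)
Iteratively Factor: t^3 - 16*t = (t)*(t^2 - 16) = t*(t - 4)*(t + 4)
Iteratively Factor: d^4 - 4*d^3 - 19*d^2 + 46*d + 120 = (d - 4)*(d^3 - 19*d - 30) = (d - 4)*(d + 2)*(d^2 - 2*d - 15) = (d - 5)*(d - 4)*(d + 2)*(d + 3)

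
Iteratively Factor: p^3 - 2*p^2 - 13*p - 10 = (p + 1)*(p^2 - 3*p - 10) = (p + 1)*(p + 2)*(p - 5)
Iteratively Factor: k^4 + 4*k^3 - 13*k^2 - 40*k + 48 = (k - 1)*(k^3 + 5*k^2 - 8*k - 48) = (k - 1)*(k + 4)*(k^2 + k - 12) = (k - 3)*(k - 1)*(k + 4)*(k + 4)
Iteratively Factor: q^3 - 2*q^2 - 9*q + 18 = (q + 3)*(q^2 - 5*q + 6) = (q - 2)*(q + 3)*(q - 3)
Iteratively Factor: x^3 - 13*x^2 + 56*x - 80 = (x - 4)*(x^2 - 9*x + 20) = (x - 5)*(x - 4)*(x - 4)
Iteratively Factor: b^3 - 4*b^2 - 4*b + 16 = (b + 2)*(b^2 - 6*b + 8) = (b - 4)*(b + 2)*(b - 2)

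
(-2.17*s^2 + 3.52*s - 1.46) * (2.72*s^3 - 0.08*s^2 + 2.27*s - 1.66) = -5.9024*s^5 + 9.748*s^4 - 9.1787*s^3 + 11.7094*s^2 - 9.1574*s + 2.4236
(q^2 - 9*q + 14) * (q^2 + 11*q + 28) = q^4 + 2*q^3 - 57*q^2 - 98*q + 392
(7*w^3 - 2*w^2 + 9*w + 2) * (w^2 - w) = 7*w^5 - 9*w^4 + 11*w^3 - 7*w^2 - 2*w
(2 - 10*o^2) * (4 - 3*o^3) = 30*o^5 - 6*o^3 - 40*o^2 + 8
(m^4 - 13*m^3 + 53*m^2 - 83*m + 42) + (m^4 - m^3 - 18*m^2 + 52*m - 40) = 2*m^4 - 14*m^3 + 35*m^2 - 31*m + 2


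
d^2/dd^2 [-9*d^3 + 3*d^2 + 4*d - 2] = 6 - 54*d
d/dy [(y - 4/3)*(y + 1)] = 2*y - 1/3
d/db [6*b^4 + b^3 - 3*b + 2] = 24*b^3 + 3*b^2 - 3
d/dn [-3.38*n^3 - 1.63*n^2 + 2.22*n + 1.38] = -10.14*n^2 - 3.26*n + 2.22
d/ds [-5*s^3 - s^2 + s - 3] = -15*s^2 - 2*s + 1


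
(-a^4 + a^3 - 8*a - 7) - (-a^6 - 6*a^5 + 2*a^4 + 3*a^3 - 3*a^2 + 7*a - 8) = a^6 + 6*a^5 - 3*a^4 - 2*a^3 + 3*a^2 - 15*a + 1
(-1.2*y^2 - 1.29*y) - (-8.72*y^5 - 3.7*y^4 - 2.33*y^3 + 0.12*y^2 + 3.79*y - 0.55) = 8.72*y^5 + 3.7*y^4 + 2.33*y^3 - 1.32*y^2 - 5.08*y + 0.55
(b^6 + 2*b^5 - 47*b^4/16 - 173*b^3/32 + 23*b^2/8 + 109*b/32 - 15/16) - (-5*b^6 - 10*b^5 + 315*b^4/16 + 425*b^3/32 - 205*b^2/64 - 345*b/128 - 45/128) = 6*b^6 + 12*b^5 - 181*b^4/8 - 299*b^3/16 + 389*b^2/64 + 781*b/128 - 75/128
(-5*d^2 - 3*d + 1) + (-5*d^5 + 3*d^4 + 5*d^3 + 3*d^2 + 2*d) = -5*d^5 + 3*d^4 + 5*d^3 - 2*d^2 - d + 1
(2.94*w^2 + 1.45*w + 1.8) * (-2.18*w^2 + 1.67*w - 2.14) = -6.4092*w^4 + 1.7488*w^3 - 7.7941*w^2 - 0.0970000000000004*w - 3.852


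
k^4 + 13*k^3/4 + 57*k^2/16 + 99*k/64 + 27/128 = (k + 1/4)*(k + 3/4)^2*(k + 3/2)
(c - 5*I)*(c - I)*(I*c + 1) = I*c^3 + 7*c^2 - 11*I*c - 5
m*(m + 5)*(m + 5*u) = m^3 + 5*m^2*u + 5*m^2 + 25*m*u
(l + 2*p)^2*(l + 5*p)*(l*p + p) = l^4*p + 9*l^3*p^2 + l^3*p + 24*l^2*p^3 + 9*l^2*p^2 + 20*l*p^4 + 24*l*p^3 + 20*p^4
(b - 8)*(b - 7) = b^2 - 15*b + 56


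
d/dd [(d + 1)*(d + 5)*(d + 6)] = 3*d^2 + 24*d + 41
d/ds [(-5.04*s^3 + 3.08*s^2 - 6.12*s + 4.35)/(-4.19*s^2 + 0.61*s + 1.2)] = (21.1176*s^4 - 6.1488*s^3 - 41.908*s^2 + 43.845*s - 9.9975)/(17.5561*s^4 - 5.1118*s^3 - 9.6839*s^2 + 1.464*s + 1.44)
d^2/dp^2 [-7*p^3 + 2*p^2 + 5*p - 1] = 4 - 42*p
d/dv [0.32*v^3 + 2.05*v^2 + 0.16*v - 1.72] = 0.96*v^2 + 4.1*v + 0.16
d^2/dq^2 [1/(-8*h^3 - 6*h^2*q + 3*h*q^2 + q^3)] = 6*((-h - q)*(8*h^3 + 6*h^2*q - 3*h*q^2 - q^3) - 3*(-2*h^2 + 2*h*q + q^2)^2)/(8*h^3 + 6*h^2*q - 3*h*q^2 - q^3)^3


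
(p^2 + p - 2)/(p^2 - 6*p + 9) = (p^2 + p - 2)/(p^2 - 6*p + 9)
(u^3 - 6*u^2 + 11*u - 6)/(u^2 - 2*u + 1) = (u^2 - 5*u + 6)/(u - 1)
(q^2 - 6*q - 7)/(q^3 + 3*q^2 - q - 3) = (q - 7)/(q^2 + 2*q - 3)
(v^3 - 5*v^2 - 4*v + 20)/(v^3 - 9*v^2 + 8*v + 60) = (v - 2)/(v - 6)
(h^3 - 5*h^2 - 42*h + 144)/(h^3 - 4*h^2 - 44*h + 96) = (h - 3)/(h - 2)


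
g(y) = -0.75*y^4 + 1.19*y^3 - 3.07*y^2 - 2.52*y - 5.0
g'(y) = -3.0*y^3 + 3.57*y^2 - 6.14*y - 2.52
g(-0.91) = -6.66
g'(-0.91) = 8.28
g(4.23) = -220.64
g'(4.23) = -191.68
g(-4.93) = -652.83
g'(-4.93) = 473.99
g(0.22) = -5.69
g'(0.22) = -3.73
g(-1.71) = -22.03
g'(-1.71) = 33.42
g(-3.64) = -225.56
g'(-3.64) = 211.82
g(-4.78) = -584.60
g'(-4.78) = 436.04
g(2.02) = -25.30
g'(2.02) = -25.08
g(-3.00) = -117.95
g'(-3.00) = 129.03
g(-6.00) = -1329.44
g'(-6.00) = 810.84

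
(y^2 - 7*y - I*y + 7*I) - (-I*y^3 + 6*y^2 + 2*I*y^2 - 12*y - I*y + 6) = I*y^3 - 5*y^2 - 2*I*y^2 + 5*y - 6 + 7*I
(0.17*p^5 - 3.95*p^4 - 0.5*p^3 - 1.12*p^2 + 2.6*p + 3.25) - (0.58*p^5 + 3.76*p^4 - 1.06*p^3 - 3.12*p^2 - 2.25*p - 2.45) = -0.41*p^5 - 7.71*p^4 + 0.56*p^3 + 2.0*p^2 + 4.85*p + 5.7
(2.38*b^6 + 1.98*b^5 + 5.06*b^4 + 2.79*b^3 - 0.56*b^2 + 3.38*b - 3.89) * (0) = 0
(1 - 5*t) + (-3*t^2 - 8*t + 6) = -3*t^2 - 13*t + 7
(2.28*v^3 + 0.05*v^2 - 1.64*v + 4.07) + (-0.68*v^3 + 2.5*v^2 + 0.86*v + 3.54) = 1.6*v^3 + 2.55*v^2 - 0.78*v + 7.61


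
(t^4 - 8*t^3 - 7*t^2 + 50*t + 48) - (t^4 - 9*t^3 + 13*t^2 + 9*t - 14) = t^3 - 20*t^2 + 41*t + 62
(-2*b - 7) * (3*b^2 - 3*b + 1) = -6*b^3 - 15*b^2 + 19*b - 7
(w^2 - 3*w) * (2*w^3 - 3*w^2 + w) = 2*w^5 - 9*w^4 + 10*w^3 - 3*w^2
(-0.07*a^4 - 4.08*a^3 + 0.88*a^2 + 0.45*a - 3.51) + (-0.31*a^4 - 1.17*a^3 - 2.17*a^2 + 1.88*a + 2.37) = -0.38*a^4 - 5.25*a^3 - 1.29*a^2 + 2.33*a - 1.14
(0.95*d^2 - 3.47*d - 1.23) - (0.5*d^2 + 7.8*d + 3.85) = 0.45*d^2 - 11.27*d - 5.08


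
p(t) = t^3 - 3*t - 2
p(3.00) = 16.00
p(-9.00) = -704.00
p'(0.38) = -2.57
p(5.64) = 160.49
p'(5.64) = 92.43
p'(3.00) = 24.00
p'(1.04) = 0.24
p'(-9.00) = 240.00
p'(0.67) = -1.65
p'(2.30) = 12.87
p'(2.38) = 13.99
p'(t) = 3*t^2 - 3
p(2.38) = 4.34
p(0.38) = -3.09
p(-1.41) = -0.57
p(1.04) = -4.00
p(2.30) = 3.27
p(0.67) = -3.71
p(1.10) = -3.97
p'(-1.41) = 2.96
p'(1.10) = 0.63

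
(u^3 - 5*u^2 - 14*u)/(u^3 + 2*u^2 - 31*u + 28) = u*(u^2 - 5*u - 14)/(u^3 + 2*u^2 - 31*u + 28)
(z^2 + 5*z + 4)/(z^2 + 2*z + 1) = (z + 4)/(z + 1)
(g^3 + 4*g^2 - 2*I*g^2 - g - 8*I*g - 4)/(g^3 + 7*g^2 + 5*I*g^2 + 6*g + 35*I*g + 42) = (g^2 + g*(4 - I) - 4*I)/(g^2 + g*(7 + 6*I) + 42*I)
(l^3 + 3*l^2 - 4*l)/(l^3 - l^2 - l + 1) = l*(l + 4)/(l^2 - 1)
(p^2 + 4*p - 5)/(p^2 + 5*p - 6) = (p + 5)/(p + 6)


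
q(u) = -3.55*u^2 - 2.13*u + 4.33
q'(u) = -7.1*u - 2.13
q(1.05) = -1.82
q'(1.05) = -9.58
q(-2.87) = -18.80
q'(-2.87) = 18.25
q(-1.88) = -4.21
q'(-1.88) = 11.22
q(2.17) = -17.01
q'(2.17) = -17.54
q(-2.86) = -18.62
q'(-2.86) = 18.18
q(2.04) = -14.79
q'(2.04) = -16.61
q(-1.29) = 1.17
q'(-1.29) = 7.03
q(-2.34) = -10.12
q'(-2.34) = 14.48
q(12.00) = -532.43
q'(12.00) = -87.33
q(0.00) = 4.33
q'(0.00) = -2.13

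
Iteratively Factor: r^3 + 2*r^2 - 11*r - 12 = (r - 3)*(r^2 + 5*r + 4) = (r - 3)*(r + 1)*(r + 4)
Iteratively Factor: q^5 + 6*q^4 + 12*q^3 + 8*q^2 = (q)*(q^4 + 6*q^3 + 12*q^2 + 8*q) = q*(q + 2)*(q^3 + 4*q^2 + 4*q) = q*(q + 2)^2*(q^2 + 2*q) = q^2*(q + 2)^2*(q + 2)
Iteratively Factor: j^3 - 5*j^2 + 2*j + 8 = (j - 4)*(j^2 - j - 2) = (j - 4)*(j - 2)*(j + 1)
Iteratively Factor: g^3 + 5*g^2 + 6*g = (g + 3)*(g^2 + 2*g) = g*(g + 3)*(g + 2)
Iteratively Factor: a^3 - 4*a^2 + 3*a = (a)*(a^2 - 4*a + 3) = a*(a - 1)*(a - 3)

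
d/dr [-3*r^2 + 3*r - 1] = 3 - 6*r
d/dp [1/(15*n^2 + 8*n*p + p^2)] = 2*(-4*n - p)/(15*n^2 + 8*n*p + p^2)^2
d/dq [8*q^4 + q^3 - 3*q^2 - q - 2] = 32*q^3 + 3*q^2 - 6*q - 1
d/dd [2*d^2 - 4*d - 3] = 4*d - 4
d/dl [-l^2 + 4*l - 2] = 4 - 2*l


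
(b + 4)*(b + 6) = b^2 + 10*b + 24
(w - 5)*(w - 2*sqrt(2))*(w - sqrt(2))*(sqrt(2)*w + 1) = sqrt(2)*w^4 - 5*sqrt(2)*w^3 - 5*w^3 + sqrt(2)*w^2 + 25*w^2 - 5*sqrt(2)*w + 4*w - 20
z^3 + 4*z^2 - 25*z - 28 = (z - 4)*(z + 1)*(z + 7)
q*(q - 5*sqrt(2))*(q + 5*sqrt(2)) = q^3 - 50*q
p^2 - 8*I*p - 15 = (p - 5*I)*(p - 3*I)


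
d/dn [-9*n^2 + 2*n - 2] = 2 - 18*n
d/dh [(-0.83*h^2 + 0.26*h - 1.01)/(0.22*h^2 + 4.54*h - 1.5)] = (-3.8254*h^2 + 2.9344*h + 4.1954)/(0.0484*h^4 + 1.9976*h^3 + 19.9516*h^2 - 13.62*h + 2.25)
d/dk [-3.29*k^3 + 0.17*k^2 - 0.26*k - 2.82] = -9.87*k^2 + 0.34*k - 0.26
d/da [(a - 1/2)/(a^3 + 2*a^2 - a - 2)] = (-4*a^3 - a^2 + 4*a - 5)/(2*(a^6 + 4*a^5 + 2*a^4 - 8*a^3 - 7*a^2 + 4*a + 4))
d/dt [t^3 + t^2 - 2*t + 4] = 3*t^2 + 2*t - 2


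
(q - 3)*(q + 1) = q^2 - 2*q - 3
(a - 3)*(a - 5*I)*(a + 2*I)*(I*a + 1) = I*a^4 + 4*a^3 - 3*I*a^3 - 12*a^2 + 7*I*a^2 + 10*a - 21*I*a - 30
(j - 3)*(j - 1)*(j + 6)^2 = j^4 + 8*j^3 - 9*j^2 - 108*j + 108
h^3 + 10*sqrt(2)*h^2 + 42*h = h*(h + 3*sqrt(2))*(h + 7*sqrt(2))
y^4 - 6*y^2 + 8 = (y - 2)*(y + 2)*(y - sqrt(2))*(y + sqrt(2))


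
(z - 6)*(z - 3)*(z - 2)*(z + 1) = z^4 - 10*z^3 + 25*z^2 - 36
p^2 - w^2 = (p - w)*(p + w)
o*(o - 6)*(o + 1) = o^3 - 5*o^2 - 6*o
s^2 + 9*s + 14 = (s + 2)*(s + 7)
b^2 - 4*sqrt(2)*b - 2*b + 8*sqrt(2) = (b - 2)*(b - 4*sqrt(2))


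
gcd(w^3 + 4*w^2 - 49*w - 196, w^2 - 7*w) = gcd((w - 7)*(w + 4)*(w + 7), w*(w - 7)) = w - 7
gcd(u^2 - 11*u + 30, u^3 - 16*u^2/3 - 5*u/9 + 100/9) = u - 5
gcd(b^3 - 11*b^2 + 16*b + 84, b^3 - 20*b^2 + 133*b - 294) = b^2 - 13*b + 42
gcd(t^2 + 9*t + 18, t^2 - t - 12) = t + 3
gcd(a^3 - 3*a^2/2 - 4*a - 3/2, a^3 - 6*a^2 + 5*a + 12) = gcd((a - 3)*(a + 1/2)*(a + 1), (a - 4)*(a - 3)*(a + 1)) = a^2 - 2*a - 3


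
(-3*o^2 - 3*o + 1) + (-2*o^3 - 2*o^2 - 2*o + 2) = -2*o^3 - 5*o^2 - 5*o + 3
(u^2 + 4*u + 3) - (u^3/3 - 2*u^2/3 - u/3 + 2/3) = -u^3/3 + 5*u^2/3 + 13*u/3 + 7/3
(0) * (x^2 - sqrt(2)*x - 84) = 0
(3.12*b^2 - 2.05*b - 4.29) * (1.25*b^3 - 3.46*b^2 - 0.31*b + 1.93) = 3.9*b^5 - 13.3577*b^4 + 0.763299999999999*b^3 + 21.5005*b^2 - 2.6266*b - 8.2797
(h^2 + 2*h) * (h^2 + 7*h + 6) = h^4 + 9*h^3 + 20*h^2 + 12*h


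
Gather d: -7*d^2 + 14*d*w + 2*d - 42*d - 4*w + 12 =-7*d^2 + d*(14*w - 40) - 4*w + 12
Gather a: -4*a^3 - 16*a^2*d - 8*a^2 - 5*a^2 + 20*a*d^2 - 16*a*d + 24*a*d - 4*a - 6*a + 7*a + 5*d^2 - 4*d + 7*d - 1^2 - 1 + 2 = -4*a^3 + a^2*(-16*d - 13) + a*(20*d^2 + 8*d - 3) + 5*d^2 + 3*d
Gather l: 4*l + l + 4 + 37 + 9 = 5*l + 50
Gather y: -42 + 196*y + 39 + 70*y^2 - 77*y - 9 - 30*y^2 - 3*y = 40*y^2 + 116*y - 12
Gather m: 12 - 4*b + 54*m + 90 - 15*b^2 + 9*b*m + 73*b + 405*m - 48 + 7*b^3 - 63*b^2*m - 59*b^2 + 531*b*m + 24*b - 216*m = 7*b^3 - 74*b^2 + 93*b + m*(-63*b^2 + 540*b + 243) + 54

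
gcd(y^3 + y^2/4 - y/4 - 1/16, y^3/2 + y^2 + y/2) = 1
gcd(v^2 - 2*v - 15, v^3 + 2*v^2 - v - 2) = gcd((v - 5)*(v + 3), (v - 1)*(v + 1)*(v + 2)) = 1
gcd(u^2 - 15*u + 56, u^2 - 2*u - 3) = 1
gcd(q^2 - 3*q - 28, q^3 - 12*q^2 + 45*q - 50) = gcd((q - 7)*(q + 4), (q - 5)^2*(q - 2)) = 1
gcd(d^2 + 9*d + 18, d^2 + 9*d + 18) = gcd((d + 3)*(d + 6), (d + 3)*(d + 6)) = d^2 + 9*d + 18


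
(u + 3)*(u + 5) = u^2 + 8*u + 15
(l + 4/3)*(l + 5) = l^2 + 19*l/3 + 20/3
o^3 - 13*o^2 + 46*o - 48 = (o - 8)*(o - 3)*(o - 2)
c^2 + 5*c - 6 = (c - 1)*(c + 6)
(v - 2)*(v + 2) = v^2 - 4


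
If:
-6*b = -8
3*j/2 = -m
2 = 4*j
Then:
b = 4/3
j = 1/2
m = -3/4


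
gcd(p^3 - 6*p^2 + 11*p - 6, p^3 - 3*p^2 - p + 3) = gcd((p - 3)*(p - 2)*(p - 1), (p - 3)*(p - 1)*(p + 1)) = p^2 - 4*p + 3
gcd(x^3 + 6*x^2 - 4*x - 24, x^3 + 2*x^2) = x + 2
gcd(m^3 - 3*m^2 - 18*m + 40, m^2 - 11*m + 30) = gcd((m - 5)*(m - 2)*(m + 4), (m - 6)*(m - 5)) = m - 5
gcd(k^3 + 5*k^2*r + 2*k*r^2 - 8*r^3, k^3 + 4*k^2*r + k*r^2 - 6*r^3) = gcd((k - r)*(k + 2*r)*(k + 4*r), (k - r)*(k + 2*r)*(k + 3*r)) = -k^2 - k*r + 2*r^2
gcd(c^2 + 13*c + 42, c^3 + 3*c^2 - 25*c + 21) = c + 7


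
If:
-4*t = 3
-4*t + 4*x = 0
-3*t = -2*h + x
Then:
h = -3/2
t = -3/4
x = -3/4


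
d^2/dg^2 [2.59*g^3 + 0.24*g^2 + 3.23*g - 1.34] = 15.54*g + 0.48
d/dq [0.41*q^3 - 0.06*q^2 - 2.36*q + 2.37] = 1.23*q^2 - 0.12*q - 2.36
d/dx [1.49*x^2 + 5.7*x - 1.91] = 2.98*x + 5.7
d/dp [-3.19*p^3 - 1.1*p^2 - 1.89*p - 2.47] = -9.57*p^2 - 2.2*p - 1.89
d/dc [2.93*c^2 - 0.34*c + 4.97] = 5.86*c - 0.34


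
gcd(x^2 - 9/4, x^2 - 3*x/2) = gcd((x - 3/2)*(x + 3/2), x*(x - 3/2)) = x - 3/2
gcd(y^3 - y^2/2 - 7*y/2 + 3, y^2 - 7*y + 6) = y - 1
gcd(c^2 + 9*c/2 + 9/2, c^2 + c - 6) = c + 3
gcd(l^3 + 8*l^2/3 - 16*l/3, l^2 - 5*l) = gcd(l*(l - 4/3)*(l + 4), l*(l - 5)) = l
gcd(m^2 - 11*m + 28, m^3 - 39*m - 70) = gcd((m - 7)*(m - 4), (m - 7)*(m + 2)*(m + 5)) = m - 7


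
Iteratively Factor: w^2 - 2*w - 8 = (w - 4)*(w + 2)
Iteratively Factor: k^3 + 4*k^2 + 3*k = (k + 3)*(k^2 + k) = (k + 1)*(k + 3)*(k)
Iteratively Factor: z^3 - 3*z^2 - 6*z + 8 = (z - 4)*(z^2 + z - 2) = (z - 4)*(z + 2)*(z - 1)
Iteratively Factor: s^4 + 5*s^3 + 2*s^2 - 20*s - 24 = (s + 3)*(s^3 + 2*s^2 - 4*s - 8) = (s + 2)*(s + 3)*(s^2 - 4) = (s + 2)^2*(s + 3)*(s - 2)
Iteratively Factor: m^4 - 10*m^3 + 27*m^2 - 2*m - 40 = (m - 5)*(m^3 - 5*m^2 + 2*m + 8) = (m - 5)*(m - 2)*(m^2 - 3*m - 4) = (m - 5)*(m - 2)*(m + 1)*(m - 4)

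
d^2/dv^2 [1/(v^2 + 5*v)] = 2*(-v*(v + 5) + (2*v + 5)^2)/(v^3*(v + 5)^3)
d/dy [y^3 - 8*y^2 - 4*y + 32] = 3*y^2 - 16*y - 4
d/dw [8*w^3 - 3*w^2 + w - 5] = 24*w^2 - 6*w + 1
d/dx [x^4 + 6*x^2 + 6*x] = 4*x^3 + 12*x + 6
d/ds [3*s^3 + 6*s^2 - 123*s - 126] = 9*s^2 + 12*s - 123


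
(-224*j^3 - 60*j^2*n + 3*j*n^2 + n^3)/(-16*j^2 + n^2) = (56*j^2 + j*n - n^2)/(4*j - n)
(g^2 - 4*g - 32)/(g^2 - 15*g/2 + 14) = 2*(g^2 - 4*g - 32)/(2*g^2 - 15*g + 28)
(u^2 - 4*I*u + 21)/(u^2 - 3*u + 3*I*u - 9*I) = (u - 7*I)/(u - 3)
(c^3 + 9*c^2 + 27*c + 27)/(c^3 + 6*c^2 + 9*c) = (c + 3)/c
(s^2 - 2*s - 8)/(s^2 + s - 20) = (s + 2)/(s + 5)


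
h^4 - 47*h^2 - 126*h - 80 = (h - 8)*(h + 1)*(h + 2)*(h + 5)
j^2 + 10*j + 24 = (j + 4)*(j + 6)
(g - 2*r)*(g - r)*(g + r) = g^3 - 2*g^2*r - g*r^2 + 2*r^3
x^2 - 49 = (x - 7)*(x + 7)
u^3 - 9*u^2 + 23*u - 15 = (u - 5)*(u - 3)*(u - 1)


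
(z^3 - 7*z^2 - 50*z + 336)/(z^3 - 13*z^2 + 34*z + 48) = (z + 7)/(z + 1)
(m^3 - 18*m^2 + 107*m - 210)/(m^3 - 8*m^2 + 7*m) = (m^2 - 11*m + 30)/(m*(m - 1))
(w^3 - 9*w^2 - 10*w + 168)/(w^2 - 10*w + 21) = (w^2 - 2*w - 24)/(w - 3)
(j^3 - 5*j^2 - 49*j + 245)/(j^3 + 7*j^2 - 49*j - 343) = (j - 5)/(j + 7)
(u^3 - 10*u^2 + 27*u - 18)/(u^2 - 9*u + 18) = u - 1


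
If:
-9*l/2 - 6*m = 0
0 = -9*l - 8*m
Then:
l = 0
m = 0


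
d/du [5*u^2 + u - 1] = 10*u + 1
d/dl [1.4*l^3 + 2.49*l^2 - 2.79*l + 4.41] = 4.2*l^2 + 4.98*l - 2.79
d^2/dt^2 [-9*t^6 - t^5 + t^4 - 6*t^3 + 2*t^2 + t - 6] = -270*t^4 - 20*t^3 + 12*t^2 - 36*t + 4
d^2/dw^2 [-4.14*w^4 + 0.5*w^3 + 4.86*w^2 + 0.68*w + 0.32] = -49.68*w^2 + 3.0*w + 9.72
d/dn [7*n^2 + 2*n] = 14*n + 2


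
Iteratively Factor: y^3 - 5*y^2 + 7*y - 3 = (y - 1)*(y^2 - 4*y + 3) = (y - 1)^2*(y - 3)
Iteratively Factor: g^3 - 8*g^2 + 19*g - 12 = (g - 1)*(g^2 - 7*g + 12) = (g - 3)*(g - 1)*(g - 4)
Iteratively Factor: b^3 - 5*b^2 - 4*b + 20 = (b - 2)*(b^2 - 3*b - 10) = (b - 2)*(b + 2)*(b - 5)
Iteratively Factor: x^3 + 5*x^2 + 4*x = (x + 1)*(x^2 + 4*x) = (x + 1)*(x + 4)*(x)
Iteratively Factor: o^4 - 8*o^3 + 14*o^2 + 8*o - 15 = (o - 1)*(o^3 - 7*o^2 + 7*o + 15) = (o - 1)*(o + 1)*(o^2 - 8*o + 15) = (o - 3)*(o - 1)*(o + 1)*(o - 5)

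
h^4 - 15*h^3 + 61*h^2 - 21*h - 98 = (h - 7)^2*(h - 2)*(h + 1)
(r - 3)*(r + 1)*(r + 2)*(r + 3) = r^4 + 3*r^3 - 7*r^2 - 27*r - 18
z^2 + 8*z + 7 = (z + 1)*(z + 7)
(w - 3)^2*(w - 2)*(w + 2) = w^4 - 6*w^3 + 5*w^2 + 24*w - 36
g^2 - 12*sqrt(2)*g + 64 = (g - 8*sqrt(2))*(g - 4*sqrt(2))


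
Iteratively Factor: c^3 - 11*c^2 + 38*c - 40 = (c - 5)*(c^2 - 6*c + 8) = (c - 5)*(c - 2)*(c - 4)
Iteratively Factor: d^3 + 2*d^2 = (d + 2)*(d^2) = d*(d + 2)*(d)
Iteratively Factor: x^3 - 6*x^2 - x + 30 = (x - 5)*(x^2 - x - 6) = (x - 5)*(x + 2)*(x - 3)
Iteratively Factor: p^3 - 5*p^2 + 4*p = (p - 4)*(p^2 - p) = p*(p - 4)*(p - 1)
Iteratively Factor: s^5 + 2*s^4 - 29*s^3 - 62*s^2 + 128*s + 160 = (s - 5)*(s^4 + 7*s^3 + 6*s^2 - 32*s - 32) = (s - 5)*(s - 2)*(s^3 + 9*s^2 + 24*s + 16) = (s - 5)*(s - 2)*(s + 1)*(s^2 + 8*s + 16) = (s - 5)*(s - 2)*(s + 1)*(s + 4)*(s + 4)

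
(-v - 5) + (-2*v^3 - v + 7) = -2*v^3 - 2*v + 2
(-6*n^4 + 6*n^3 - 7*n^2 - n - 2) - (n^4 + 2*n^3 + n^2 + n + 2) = -7*n^4 + 4*n^3 - 8*n^2 - 2*n - 4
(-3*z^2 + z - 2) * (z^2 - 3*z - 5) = -3*z^4 + 10*z^3 + 10*z^2 + z + 10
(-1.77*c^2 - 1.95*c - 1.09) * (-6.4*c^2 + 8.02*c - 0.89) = 11.328*c^4 - 1.7154*c^3 - 7.0877*c^2 - 7.0063*c + 0.9701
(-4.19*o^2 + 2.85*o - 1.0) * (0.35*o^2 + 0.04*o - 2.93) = -1.4665*o^4 + 0.8299*o^3 + 12.0407*o^2 - 8.3905*o + 2.93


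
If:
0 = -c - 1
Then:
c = -1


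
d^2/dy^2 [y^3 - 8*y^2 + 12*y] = 6*y - 16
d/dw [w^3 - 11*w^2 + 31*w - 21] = 3*w^2 - 22*w + 31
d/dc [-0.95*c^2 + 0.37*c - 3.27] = 0.37 - 1.9*c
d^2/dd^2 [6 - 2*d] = 0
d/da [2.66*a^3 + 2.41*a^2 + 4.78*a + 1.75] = 7.98*a^2 + 4.82*a + 4.78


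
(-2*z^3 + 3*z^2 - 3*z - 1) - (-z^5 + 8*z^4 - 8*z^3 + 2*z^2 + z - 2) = z^5 - 8*z^4 + 6*z^3 + z^2 - 4*z + 1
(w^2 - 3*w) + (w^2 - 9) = 2*w^2 - 3*w - 9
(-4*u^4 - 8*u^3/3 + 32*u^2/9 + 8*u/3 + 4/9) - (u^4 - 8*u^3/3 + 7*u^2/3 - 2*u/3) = -5*u^4 + 11*u^2/9 + 10*u/3 + 4/9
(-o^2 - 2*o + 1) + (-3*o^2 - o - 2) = -4*o^2 - 3*o - 1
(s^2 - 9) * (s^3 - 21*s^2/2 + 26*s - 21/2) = s^5 - 21*s^4/2 + 17*s^3 + 84*s^2 - 234*s + 189/2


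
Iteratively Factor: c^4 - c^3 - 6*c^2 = (c + 2)*(c^3 - 3*c^2) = c*(c + 2)*(c^2 - 3*c) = c*(c - 3)*(c + 2)*(c)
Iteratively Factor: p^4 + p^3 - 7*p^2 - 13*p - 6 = (p + 1)*(p^3 - 7*p - 6) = (p + 1)*(p + 2)*(p^2 - 2*p - 3) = (p - 3)*(p + 1)*(p + 2)*(p + 1)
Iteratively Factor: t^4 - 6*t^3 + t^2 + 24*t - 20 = (t - 5)*(t^3 - t^2 - 4*t + 4) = (t - 5)*(t - 2)*(t^2 + t - 2) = (t - 5)*(t - 2)*(t + 2)*(t - 1)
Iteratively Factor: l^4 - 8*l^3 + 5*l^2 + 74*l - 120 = (l - 4)*(l^3 - 4*l^2 - 11*l + 30) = (l - 4)*(l - 2)*(l^2 - 2*l - 15) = (l - 4)*(l - 2)*(l + 3)*(l - 5)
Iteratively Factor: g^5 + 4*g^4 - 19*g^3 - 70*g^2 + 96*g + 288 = (g - 3)*(g^4 + 7*g^3 + 2*g^2 - 64*g - 96) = (g - 3)*(g + 2)*(g^3 + 5*g^2 - 8*g - 48) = (g - 3)*(g + 2)*(g + 4)*(g^2 + g - 12) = (g - 3)*(g + 2)*(g + 4)^2*(g - 3)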